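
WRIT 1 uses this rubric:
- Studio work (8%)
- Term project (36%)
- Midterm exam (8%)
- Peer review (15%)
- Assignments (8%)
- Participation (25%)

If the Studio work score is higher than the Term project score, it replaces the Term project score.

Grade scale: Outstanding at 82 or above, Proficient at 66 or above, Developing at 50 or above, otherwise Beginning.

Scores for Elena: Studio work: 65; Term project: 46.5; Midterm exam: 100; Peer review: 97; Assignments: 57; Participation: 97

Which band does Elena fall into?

Studio work (65) > Term project (46.5), so Term project counts as 65.
Weighted total:
  Studio work 65 × 0.08 = 5.2
  Term project 65 × 0.36 = 23.4
  Midterm exam 100 × 0.08 = 8
  Peer review 97 × 0.15 = 14.55
  Assignments 57 × 0.08 = 4.56
  Participation 97 × 0.25 = 24.25
Sum = 79.96
79.96 is ≥ 66 and < 82 → Proficient

Proficient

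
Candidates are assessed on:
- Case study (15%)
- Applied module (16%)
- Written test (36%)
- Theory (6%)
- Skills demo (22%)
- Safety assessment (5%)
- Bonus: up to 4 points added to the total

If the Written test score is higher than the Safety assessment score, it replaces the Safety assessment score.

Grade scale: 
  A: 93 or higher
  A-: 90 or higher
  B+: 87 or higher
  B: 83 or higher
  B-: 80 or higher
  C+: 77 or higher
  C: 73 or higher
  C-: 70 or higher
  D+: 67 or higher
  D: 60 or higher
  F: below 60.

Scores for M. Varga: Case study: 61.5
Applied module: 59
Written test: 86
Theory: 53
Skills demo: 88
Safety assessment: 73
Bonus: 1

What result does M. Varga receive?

C+

Written test (86) > Safety assessment (73), so Safety assessment counts as 86.
Weighted total:
  Case study 61.5 × 0.15 = 9.225
  Applied module 59 × 0.16 = 9.44
  Written test 86 × 0.36 = 30.96
  Theory 53 × 0.06 = 3.18
  Skills demo 88 × 0.22 = 19.36
  Safety assessment 86 × 0.05 = 4.3
Sum = 76.465
Bonus: 76.465 + 1 = 77.465
77.465 is ≥ 77 and < 80 → C+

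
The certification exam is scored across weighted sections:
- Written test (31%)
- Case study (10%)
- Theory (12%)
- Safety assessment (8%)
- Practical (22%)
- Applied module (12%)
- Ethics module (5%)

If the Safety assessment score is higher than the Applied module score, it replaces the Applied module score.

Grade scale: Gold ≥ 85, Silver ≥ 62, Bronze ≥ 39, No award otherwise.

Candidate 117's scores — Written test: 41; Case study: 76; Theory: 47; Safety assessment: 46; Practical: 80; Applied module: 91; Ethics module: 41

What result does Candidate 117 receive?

Bronze

Safety assessment (46) ≤ Applied module (91), so Applied module stays at 91.
Weighted total:
  Written test 41 × 0.31 = 12.71
  Case study 76 × 0.1 = 7.6
  Theory 47 × 0.12 = 5.64
  Safety assessment 46 × 0.08 = 3.68
  Practical 80 × 0.22 = 17.6
  Applied module 91 × 0.12 = 10.92
  Ethics module 41 × 0.05 = 2.05
Sum = 60.2
60.2 is ≥ 39 and < 62 → Bronze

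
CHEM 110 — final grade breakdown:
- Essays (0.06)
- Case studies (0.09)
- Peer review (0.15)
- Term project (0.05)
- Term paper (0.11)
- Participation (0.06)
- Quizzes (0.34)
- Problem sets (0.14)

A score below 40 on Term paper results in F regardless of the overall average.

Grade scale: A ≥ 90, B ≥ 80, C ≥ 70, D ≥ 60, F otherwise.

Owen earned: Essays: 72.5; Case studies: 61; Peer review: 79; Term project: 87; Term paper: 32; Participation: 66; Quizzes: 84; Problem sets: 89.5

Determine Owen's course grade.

F

Term paper score 32 < 40: minimum not met.
Weighted total:
  Essays 72.5 × 0.06 = 4.35
  Case studies 61 × 0.09 = 5.49
  Peer review 79 × 0.15 = 11.85
  Term project 87 × 0.05 = 4.35
  Term paper 32 × 0.11 = 3.52
  Participation 66 × 0.06 = 3.96
  Quizzes 84 × 0.34 = 28.56
  Problem sets 89.5 × 0.14 = 12.53
Sum = 74.61
Because the Term paper minimum was not met, the result is F.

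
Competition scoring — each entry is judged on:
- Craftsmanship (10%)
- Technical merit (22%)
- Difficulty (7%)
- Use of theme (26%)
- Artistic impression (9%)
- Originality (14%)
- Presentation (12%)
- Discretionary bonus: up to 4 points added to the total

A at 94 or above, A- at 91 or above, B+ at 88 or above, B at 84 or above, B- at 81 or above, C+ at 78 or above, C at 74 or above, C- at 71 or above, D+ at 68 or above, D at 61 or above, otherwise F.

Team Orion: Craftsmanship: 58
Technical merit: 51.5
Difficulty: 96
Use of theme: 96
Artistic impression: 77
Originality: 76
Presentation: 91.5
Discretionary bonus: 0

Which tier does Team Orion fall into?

Weighted total:
  Craftsmanship 58 × 0.1 = 5.8
  Technical merit 51.5 × 0.22 = 11.33
  Difficulty 96 × 0.07 = 6.72
  Use of theme 96 × 0.26 = 24.96
  Artistic impression 77 × 0.09 = 6.93
  Originality 76 × 0.14 = 10.64
  Presentation 91.5 × 0.12 = 10.98
Sum = 77.36
Discretionary bonus: 77.36 + 0 = 77.36
77.36 is ≥ 74 and < 78 → C

C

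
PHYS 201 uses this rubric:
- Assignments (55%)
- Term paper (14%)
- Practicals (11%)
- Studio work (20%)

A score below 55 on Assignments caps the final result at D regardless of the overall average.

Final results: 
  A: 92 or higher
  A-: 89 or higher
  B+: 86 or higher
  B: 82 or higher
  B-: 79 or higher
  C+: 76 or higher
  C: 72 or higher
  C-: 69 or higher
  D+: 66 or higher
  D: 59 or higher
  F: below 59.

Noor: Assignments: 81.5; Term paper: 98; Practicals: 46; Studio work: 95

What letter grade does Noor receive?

Assignments score 81.5 ≥ 55: minimum met.
Weighted total:
  Assignments 81.5 × 0.55 = 44.825
  Term paper 98 × 0.14 = 13.72
  Practicals 46 × 0.11 = 5.06
  Studio work 95 × 0.2 = 19
Sum = 82.605
82.605 is ≥ 82 and < 86 → B

B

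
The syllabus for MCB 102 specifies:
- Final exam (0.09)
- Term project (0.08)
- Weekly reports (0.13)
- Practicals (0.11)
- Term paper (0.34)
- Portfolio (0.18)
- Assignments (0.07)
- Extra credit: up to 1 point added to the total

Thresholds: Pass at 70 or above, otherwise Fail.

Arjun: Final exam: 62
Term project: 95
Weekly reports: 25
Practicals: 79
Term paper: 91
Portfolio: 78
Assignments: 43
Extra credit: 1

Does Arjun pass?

Weighted total:
  Final exam 62 × 0.09 = 5.58
  Term project 95 × 0.08 = 7.6
  Weekly reports 25 × 0.13 = 3.25
  Practicals 79 × 0.11 = 8.69
  Term paper 91 × 0.34 = 30.94
  Portfolio 78 × 0.18 = 14.04
  Assignments 43 × 0.07 = 3.01
Sum = 73.11
Extra credit: 73.11 + 1 = 74.11
74.11 ≥ 70 → Pass

Pass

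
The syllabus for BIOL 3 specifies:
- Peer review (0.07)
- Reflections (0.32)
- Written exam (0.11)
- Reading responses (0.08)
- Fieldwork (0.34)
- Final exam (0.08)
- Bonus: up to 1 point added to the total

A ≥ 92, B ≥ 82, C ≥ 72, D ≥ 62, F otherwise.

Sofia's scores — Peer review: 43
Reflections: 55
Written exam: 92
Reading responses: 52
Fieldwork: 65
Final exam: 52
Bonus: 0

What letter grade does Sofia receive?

Weighted total:
  Peer review 43 × 0.07 = 3.01
  Reflections 55 × 0.32 = 17.6
  Written exam 92 × 0.11 = 10.12
  Reading responses 52 × 0.08 = 4.16
  Fieldwork 65 × 0.34 = 22.1
  Final exam 52 × 0.08 = 4.16
Sum = 61.15
Bonus: 61.15 + 0 = 61.15
61.15 < 62 → F

F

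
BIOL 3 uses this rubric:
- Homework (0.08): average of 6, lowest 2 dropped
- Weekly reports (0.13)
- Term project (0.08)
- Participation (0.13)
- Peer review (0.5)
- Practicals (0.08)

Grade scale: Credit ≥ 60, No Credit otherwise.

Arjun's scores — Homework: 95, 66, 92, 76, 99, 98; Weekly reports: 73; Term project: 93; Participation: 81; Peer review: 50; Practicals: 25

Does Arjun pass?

Homework: drop 66, 76 → average of remaining 4 = 384/4 = 96
Weighted total:
  Homework 96 × 0.08 = 7.68
  Weekly reports 73 × 0.13 = 9.49
  Term project 93 × 0.08 = 7.44
  Participation 81 × 0.13 = 10.53
  Peer review 50 × 0.5 = 25
  Practicals 25 × 0.08 = 2
Sum = 62.14
62.14 ≥ 60 → Credit

Credit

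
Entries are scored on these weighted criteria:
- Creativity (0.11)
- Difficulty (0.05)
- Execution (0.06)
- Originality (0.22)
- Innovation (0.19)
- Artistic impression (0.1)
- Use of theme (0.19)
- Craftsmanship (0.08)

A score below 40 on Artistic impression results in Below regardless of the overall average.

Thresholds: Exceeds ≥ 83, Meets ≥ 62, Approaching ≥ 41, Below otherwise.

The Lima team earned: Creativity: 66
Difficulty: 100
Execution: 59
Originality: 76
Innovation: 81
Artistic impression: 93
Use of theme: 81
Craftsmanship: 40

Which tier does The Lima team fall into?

Meets

Artistic impression score 93 ≥ 40: minimum met.
Weighted total:
  Creativity 66 × 0.11 = 7.26
  Difficulty 100 × 0.05 = 5
  Execution 59 × 0.06 = 3.54
  Originality 76 × 0.22 = 16.72
  Innovation 81 × 0.19 = 15.39
  Artistic impression 93 × 0.1 = 9.3
  Use of theme 81 × 0.19 = 15.39
  Craftsmanship 40 × 0.08 = 3.2
Sum = 75.8
75.8 is ≥ 62 and < 83 → Meets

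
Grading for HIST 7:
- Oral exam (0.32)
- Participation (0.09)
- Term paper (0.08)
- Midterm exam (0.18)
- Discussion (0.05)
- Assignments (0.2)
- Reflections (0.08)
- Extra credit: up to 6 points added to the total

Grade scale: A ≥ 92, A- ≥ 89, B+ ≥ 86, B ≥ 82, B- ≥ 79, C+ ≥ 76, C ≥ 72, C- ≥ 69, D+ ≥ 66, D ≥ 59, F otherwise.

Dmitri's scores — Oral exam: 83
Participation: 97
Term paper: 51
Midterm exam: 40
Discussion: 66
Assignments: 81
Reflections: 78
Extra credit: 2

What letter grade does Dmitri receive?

Weighted total:
  Oral exam 83 × 0.32 = 26.56
  Participation 97 × 0.09 = 8.73
  Term paper 51 × 0.08 = 4.08
  Midterm exam 40 × 0.18 = 7.2
  Discussion 66 × 0.05 = 3.3
  Assignments 81 × 0.2 = 16.2
  Reflections 78 × 0.08 = 6.24
Sum = 72.31
Extra credit: 72.31 + 2 = 74.31
74.31 is ≥ 72 and < 76 → C

C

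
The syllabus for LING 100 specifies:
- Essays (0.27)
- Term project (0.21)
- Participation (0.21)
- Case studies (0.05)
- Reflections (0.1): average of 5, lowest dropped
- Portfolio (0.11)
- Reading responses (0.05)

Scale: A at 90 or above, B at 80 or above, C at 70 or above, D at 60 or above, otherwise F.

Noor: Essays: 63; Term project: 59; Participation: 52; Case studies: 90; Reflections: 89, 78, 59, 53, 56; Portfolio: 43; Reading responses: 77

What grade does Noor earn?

D

Reflections: drop 53 → average of remaining 4 = 282/4 = 70.5
Weighted total:
  Essays 63 × 0.27 = 17.01
  Term project 59 × 0.21 = 12.39
  Participation 52 × 0.21 = 10.92
  Case studies 90 × 0.05 = 4.5
  Reflections 70.5 × 0.1 = 7.05
  Portfolio 43 × 0.11 = 4.73
  Reading responses 77 × 0.05 = 3.85
Sum = 60.45
60.45 is ≥ 60 and < 70 → D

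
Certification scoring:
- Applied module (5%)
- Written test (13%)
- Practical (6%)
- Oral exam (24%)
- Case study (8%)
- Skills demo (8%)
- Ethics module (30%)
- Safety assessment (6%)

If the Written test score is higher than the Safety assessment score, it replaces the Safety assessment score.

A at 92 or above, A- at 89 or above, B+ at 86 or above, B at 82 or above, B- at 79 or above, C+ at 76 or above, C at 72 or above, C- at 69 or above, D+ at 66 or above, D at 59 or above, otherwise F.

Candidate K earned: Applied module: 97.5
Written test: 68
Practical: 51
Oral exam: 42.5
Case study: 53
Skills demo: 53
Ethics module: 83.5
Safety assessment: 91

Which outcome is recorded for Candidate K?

Written test (68) ≤ Safety assessment (91), so Safety assessment stays at 91.
Weighted total:
  Applied module 97.5 × 0.05 = 4.875
  Written test 68 × 0.13 = 8.84
  Practical 51 × 0.06 = 3.06
  Oral exam 42.5 × 0.24 = 10.2
  Case study 53 × 0.08 = 4.24
  Skills demo 53 × 0.08 = 4.24
  Ethics module 83.5 × 0.3 = 25.05
  Safety assessment 91 × 0.06 = 5.46
Sum = 65.965
65.965 is ≥ 59 and < 66 → D

D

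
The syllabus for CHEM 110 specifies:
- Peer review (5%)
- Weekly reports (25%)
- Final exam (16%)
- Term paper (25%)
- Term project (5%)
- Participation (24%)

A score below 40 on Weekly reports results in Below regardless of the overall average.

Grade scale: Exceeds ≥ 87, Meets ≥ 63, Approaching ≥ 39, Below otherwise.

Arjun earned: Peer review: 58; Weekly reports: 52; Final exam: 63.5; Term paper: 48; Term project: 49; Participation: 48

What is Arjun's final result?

Weekly reports score 52 ≥ 40: minimum met.
Weighted total:
  Peer review 58 × 0.05 = 2.9
  Weekly reports 52 × 0.25 = 13
  Final exam 63.5 × 0.16 = 10.16
  Term paper 48 × 0.25 = 12
  Term project 49 × 0.05 = 2.45
  Participation 48 × 0.24 = 11.52
Sum = 52.03
52.03 is ≥ 39 and < 63 → Approaching

Approaching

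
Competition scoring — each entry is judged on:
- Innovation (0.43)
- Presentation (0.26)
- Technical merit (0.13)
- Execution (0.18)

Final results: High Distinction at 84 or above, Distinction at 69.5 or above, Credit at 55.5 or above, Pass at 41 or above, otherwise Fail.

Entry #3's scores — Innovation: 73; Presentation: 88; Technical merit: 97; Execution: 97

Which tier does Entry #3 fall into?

High Distinction

Weighted total:
  Innovation 73 × 0.43 = 31.39
  Presentation 88 × 0.26 = 22.88
  Technical merit 97 × 0.13 = 12.61
  Execution 97 × 0.18 = 17.46
Sum = 84.34
84.34 ≥ 84 → High Distinction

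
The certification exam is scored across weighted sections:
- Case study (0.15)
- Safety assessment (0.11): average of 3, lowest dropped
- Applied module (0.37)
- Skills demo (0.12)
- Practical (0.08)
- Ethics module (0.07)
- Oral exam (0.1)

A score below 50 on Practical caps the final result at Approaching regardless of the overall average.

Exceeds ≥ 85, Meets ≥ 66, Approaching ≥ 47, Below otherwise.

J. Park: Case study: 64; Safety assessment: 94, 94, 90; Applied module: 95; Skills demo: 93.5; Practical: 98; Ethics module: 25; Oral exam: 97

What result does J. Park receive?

Safety assessment: drop 90 → average of remaining 2 = 188/2 = 94
Practical score 98 ≥ 50: minimum met.
Weighted total:
  Case study 64 × 0.15 = 9.6
  Safety assessment 94 × 0.11 = 10.34
  Applied module 95 × 0.37 = 35.15
  Skills demo 93.5 × 0.12 = 11.22
  Practical 98 × 0.08 = 7.84
  Ethics module 25 × 0.07 = 1.75
  Oral exam 97 × 0.1 = 9.7
Sum = 85.6
85.6 ≥ 85 → Exceeds

Exceeds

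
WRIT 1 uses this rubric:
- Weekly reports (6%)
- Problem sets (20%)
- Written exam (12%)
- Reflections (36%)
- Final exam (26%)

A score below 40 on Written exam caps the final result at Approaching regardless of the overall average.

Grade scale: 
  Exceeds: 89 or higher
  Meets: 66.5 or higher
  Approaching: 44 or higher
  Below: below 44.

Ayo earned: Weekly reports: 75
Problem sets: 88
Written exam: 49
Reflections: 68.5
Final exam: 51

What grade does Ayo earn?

Approaching

Written exam score 49 ≥ 40: minimum met.
Weighted total:
  Weekly reports 75 × 0.06 = 4.5
  Problem sets 88 × 0.2 = 17.6
  Written exam 49 × 0.12 = 5.88
  Reflections 68.5 × 0.36 = 24.66
  Final exam 51 × 0.26 = 13.26
Sum = 65.9
65.9 is ≥ 44 and < 66.5 → Approaching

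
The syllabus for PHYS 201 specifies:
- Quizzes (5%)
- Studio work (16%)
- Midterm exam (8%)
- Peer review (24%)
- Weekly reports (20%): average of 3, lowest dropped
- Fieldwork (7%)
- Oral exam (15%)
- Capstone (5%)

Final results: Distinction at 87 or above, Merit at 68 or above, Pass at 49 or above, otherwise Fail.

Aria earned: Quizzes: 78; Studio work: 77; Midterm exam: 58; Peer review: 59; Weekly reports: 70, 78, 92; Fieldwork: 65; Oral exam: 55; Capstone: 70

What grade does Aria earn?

Weekly reports: drop 70 → average of remaining 2 = 170/2 = 85
Weighted total:
  Quizzes 78 × 0.05 = 3.9
  Studio work 77 × 0.16 = 12.32
  Midterm exam 58 × 0.08 = 4.64
  Peer review 59 × 0.24 = 14.16
  Weekly reports 85 × 0.2 = 17
  Fieldwork 65 × 0.07 = 4.55
  Oral exam 55 × 0.15 = 8.25
  Capstone 70 × 0.05 = 3.5
Sum = 68.32
68.32 is ≥ 68 and < 87 → Merit

Merit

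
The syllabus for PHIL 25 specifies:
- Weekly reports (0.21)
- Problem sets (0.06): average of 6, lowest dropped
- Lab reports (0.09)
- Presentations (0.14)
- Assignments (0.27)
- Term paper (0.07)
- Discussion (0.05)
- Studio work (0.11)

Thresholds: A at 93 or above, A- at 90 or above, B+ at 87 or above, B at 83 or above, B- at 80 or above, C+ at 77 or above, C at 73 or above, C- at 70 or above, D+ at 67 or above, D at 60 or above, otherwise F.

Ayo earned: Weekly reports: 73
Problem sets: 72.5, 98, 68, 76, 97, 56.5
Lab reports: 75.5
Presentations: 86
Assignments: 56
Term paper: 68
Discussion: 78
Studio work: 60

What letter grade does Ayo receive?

Problem sets: drop 56.5 → average of remaining 5 = 411.5/5 = 82.3
Weighted total:
  Weekly reports 73 × 0.21 = 15.33
  Problem sets 82.3 × 0.06 = 4.938
  Lab reports 75.5 × 0.09 = 6.795
  Presentations 86 × 0.14 = 12.04
  Assignments 56 × 0.27 = 15.12
  Term paper 68 × 0.07 = 4.76
  Discussion 78 × 0.05 = 3.9
  Studio work 60 × 0.11 = 6.6
Sum = 69.483
69.483 is ≥ 67 and < 70 → D+

D+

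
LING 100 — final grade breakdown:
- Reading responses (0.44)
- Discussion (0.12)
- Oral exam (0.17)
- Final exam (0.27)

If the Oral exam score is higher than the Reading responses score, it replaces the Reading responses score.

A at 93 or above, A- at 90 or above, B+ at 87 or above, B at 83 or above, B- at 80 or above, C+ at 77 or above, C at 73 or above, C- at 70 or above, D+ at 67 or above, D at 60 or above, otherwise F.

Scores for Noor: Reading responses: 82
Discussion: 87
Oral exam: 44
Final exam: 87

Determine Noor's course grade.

Oral exam (44) ≤ Reading responses (82), so Reading responses stays at 82.
Weighted total:
  Reading responses 82 × 0.44 = 36.08
  Discussion 87 × 0.12 = 10.44
  Oral exam 44 × 0.17 = 7.48
  Final exam 87 × 0.27 = 23.49
Sum = 77.49
77.49 is ≥ 77 and < 80 → C+

C+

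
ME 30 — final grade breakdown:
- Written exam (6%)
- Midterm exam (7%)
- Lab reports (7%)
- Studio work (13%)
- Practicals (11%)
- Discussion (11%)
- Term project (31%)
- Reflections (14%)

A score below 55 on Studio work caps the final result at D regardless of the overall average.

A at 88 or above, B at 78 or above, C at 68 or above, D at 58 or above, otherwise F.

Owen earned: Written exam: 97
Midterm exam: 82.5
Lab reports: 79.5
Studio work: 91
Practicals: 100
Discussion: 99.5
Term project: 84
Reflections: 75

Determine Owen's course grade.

B

Studio work score 91 ≥ 55: minimum met.
Weighted total:
  Written exam 97 × 0.06 = 5.82
  Midterm exam 82.5 × 0.07 = 5.775
  Lab reports 79.5 × 0.07 = 5.565
  Studio work 91 × 0.13 = 11.83
  Practicals 100 × 0.11 = 11
  Discussion 99.5 × 0.11 = 10.945
  Term project 84 × 0.31 = 26.04
  Reflections 75 × 0.14 = 10.5
Sum = 87.475
87.475 is ≥ 78 and < 88 → B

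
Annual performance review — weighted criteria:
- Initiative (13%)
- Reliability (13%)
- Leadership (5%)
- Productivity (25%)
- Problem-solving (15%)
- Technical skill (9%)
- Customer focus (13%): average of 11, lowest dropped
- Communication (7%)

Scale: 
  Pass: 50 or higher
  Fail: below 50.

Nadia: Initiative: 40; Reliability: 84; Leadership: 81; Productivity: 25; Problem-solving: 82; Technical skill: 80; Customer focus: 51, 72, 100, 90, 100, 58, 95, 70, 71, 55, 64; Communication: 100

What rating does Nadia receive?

Customer focus: drop 51 → average of remaining 10 = 775/10 = 77.5
Weighted total:
  Initiative 40 × 0.13 = 5.2
  Reliability 84 × 0.13 = 10.92
  Leadership 81 × 0.05 = 4.05
  Productivity 25 × 0.25 = 6.25
  Problem-solving 82 × 0.15 = 12.3
  Technical skill 80 × 0.09 = 7.2
  Customer focus 77.5 × 0.13 = 10.075
  Communication 100 × 0.07 = 7
Sum = 62.995
62.995 ≥ 50 → Pass

Pass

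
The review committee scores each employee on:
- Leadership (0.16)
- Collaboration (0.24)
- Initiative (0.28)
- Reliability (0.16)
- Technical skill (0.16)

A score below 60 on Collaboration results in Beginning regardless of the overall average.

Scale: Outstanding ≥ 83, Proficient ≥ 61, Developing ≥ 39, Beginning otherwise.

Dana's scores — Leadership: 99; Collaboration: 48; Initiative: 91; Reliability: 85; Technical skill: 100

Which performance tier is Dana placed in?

Collaboration score 48 < 60: minimum not met.
Weighted total:
  Leadership 99 × 0.16 = 15.84
  Collaboration 48 × 0.24 = 11.52
  Initiative 91 × 0.28 = 25.48
  Reliability 85 × 0.16 = 13.6
  Technical skill 100 × 0.16 = 16
Sum = 82.44
Because the Collaboration minimum was not met, the result is Beginning.

Beginning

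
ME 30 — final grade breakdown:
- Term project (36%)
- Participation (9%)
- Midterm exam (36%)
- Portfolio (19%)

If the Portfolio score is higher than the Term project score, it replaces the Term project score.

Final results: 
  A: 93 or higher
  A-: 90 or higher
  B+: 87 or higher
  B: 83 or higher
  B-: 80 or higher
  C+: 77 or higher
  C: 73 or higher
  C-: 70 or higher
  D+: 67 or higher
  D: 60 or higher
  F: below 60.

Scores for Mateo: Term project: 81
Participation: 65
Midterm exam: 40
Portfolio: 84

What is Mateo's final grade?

D

Portfolio (84) > Term project (81), so Term project counts as 84.
Weighted total:
  Term project 84 × 0.36 = 30.24
  Participation 65 × 0.09 = 5.85
  Midterm exam 40 × 0.36 = 14.4
  Portfolio 84 × 0.19 = 15.96
Sum = 66.45
66.45 is ≥ 60 and < 67 → D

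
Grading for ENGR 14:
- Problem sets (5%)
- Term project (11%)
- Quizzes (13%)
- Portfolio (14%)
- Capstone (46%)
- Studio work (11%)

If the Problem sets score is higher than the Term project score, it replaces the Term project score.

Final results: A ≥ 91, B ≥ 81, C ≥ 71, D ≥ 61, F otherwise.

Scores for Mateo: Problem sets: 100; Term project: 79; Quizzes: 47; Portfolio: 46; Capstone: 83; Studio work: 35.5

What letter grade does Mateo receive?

Problem sets (100) > Term project (79), so Term project counts as 100.
Weighted total:
  Problem sets 100 × 0.05 = 5
  Term project 100 × 0.11 = 11
  Quizzes 47 × 0.13 = 6.11
  Portfolio 46 × 0.14 = 6.44
  Capstone 83 × 0.46 = 38.18
  Studio work 35.5 × 0.11 = 3.905
Sum = 70.635
70.635 is ≥ 61 and < 71 → D

D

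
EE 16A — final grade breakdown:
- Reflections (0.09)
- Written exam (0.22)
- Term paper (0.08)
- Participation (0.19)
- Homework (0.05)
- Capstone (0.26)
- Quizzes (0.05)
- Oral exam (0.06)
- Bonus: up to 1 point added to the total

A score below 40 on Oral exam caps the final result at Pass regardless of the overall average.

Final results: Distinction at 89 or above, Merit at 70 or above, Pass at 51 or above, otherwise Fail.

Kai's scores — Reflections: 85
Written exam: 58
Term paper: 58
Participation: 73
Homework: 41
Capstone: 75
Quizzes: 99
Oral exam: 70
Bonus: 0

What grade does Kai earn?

Oral exam score 70 ≥ 40: minimum met.
Weighted total:
  Reflections 85 × 0.09 = 7.65
  Written exam 58 × 0.22 = 12.76
  Term paper 58 × 0.08 = 4.64
  Participation 73 × 0.19 = 13.87
  Homework 41 × 0.05 = 2.05
  Capstone 75 × 0.26 = 19.5
  Quizzes 99 × 0.05 = 4.95
  Oral exam 70 × 0.06 = 4.2
Sum = 69.62
Bonus: 69.62 + 0 = 69.62
69.62 is ≥ 51 and < 70 → Pass

Pass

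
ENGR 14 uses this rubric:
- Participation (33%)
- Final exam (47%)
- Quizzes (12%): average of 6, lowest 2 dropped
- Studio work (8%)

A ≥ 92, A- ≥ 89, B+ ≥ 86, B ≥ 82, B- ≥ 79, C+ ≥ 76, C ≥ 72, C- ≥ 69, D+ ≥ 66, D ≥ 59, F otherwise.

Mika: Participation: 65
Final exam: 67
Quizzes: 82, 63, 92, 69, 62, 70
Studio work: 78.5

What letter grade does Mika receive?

Quizzes: drop 62, 63 → average of remaining 4 = 313/4 = 78.25
Weighted total:
  Participation 65 × 0.33 = 21.45
  Final exam 67 × 0.47 = 31.49
  Quizzes 78.25 × 0.12 = 9.39
  Studio work 78.5 × 0.08 = 6.28
Sum = 68.61
68.61 is ≥ 66 and < 69 → D+

D+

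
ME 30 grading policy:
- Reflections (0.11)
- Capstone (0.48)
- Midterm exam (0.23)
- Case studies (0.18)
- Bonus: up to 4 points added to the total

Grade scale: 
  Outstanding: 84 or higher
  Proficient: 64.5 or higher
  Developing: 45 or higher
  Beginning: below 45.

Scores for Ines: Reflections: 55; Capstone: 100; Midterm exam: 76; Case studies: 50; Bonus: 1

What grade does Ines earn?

Proficient

Weighted total:
  Reflections 55 × 0.11 = 6.05
  Capstone 100 × 0.48 = 48
  Midterm exam 76 × 0.23 = 17.48
  Case studies 50 × 0.18 = 9
Sum = 80.53
Bonus: 80.53 + 1 = 81.53
81.53 is ≥ 64.5 and < 84 → Proficient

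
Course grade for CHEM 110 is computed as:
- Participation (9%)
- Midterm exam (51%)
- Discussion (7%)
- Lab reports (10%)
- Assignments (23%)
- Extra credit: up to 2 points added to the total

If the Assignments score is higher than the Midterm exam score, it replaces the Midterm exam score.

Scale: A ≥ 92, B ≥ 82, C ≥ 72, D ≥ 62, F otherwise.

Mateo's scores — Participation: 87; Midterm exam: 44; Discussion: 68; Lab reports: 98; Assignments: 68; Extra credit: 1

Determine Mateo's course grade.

C

Assignments (68) > Midterm exam (44), so Midterm exam counts as 68.
Weighted total:
  Participation 87 × 0.09 = 7.83
  Midterm exam 68 × 0.51 = 34.68
  Discussion 68 × 0.07 = 4.76
  Lab reports 98 × 0.1 = 9.8
  Assignments 68 × 0.23 = 15.64
Sum = 72.71
Extra credit: 72.71 + 1 = 73.71
73.71 is ≥ 72 and < 82 → C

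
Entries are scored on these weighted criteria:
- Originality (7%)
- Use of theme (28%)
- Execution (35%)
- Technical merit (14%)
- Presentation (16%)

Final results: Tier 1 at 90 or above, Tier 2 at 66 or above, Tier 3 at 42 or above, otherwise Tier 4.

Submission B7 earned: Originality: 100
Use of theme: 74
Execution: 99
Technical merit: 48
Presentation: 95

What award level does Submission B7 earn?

Weighted total:
  Originality 100 × 0.07 = 7
  Use of theme 74 × 0.28 = 20.72
  Execution 99 × 0.35 = 34.65
  Technical merit 48 × 0.14 = 6.72
  Presentation 95 × 0.16 = 15.2
Sum = 84.29
84.29 is ≥ 66 and < 90 → Tier 2

Tier 2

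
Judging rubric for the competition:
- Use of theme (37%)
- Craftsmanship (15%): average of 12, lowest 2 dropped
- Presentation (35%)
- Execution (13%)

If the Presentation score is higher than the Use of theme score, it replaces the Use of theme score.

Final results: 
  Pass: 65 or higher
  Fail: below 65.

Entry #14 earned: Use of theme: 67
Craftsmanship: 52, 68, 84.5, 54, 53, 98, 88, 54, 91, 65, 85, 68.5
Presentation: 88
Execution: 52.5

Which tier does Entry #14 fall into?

Pass

Craftsmanship: drop 52, 53 → average of remaining 10 = 756/10 = 75.6
Presentation (88) > Use of theme (67), so Use of theme counts as 88.
Weighted total:
  Use of theme 88 × 0.37 = 32.56
  Craftsmanship 75.6 × 0.15 = 11.34
  Presentation 88 × 0.35 = 30.8
  Execution 52.5 × 0.13 = 6.825
Sum = 81.525
81.525 ≥ 65 → Pass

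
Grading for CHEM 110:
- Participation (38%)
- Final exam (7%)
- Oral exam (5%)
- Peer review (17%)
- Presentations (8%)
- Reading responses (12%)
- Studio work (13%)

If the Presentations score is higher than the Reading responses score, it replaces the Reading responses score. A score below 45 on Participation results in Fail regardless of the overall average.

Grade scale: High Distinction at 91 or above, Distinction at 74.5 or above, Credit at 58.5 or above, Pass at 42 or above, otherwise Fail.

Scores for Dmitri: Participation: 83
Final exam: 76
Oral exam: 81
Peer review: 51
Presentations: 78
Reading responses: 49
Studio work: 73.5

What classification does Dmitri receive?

Distinction

Presentations (78) > Reading responses (49), so Reading responses counts as 78.
Participation score 83 ≥ 45: minimum met.
Weighted total:
  Participation 83 × 0.38 = 31.54
  Final exam 76 × 0.07 = 5.32
  Oral exam 81 × 0.05 = 4.05
  Peer review 51 × 0.17 = 8.67
  Presentations 78 × 0.08 = 6.24
  Reading responses 78 × 0.12 = 9.36
  Studio work 73.5 × 0.13 = 9.555
Sum = 74.735
74.735 is ≥ 74.5 and < 91 → Distinction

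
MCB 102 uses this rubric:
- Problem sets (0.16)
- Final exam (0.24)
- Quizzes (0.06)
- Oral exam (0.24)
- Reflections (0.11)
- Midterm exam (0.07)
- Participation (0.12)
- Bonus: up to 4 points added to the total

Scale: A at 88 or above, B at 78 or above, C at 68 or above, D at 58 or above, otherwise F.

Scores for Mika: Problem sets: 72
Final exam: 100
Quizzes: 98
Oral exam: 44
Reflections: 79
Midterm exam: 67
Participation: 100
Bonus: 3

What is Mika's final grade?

B

Weighted total:
  Problem sets 72 × 0.16 = 11.52
  Final exam 100 × 0.24 = 24
  Quizzes 98 × 0.06 = 5.88
  Oral exam 44 × 0.24 = 10.56
  Reflections 79 × 0.11 = 8.69
  Midterm exam 67 × 0.07 = 4.69
  Participation 100 × 0.12 = 12
Sum = 77.34
Bonus: 77.34 + 3 = 80.34
80.34 is ≥ 78 and < 88 → B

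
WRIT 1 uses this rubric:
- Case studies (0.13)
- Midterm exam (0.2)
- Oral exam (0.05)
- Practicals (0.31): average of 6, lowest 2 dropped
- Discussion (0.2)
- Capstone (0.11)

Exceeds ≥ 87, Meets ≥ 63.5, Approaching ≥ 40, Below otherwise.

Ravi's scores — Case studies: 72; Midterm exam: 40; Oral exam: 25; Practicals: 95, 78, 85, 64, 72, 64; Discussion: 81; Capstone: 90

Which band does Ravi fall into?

Meets

Practicals: drop 64, 64 → average of remaining 4 = 330/4 = 82.5
Weighted total:
  Case studies 72 × 0.13 = 9.36
  Midterm exam 40 × 0.2 = 8
  Oral exam 25 × 0.05 = 1.25
  Practicals 82.5 × 0.31 = 25.575
  Discussion 81 × 0.2 = 16.2
  Capstone 90 × 0.11 = 9.9
Sum = 70.285
70.285 is ≥ 63.5 and < 87 → Meets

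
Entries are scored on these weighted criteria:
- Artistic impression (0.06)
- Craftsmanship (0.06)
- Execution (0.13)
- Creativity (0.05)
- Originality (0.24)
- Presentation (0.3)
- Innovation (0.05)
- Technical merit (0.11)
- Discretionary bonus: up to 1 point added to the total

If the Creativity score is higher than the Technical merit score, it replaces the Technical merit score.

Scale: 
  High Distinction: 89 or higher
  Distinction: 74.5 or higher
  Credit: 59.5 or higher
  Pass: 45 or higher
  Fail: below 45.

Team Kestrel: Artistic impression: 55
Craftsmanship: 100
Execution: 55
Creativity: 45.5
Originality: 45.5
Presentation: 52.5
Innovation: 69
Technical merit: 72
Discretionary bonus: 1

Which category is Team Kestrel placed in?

Creativity (45.5) ≤ Technical merit (72), so Technical merit stays at 72.
Weighted total:
  Artistic impression 55 × 0.06 = 3.3
  Craftsmanship 100 × 0.06 = 6
  Execution 55 × 0.13 = 7.15
  Creativity 45.5 × 0.05 = 2.275
  Originality 45.5 × 0.24 = 10.92
  Presentation 52.5 × 0.3 = 15.75
  Innovation 69 × 0.05 = 3.45
  Technical merit 72 × 0.11 = 7.92
Sum = 56.765
Discretionary bonus: 56.765 + 1 = 57.765
57.765 is ≥ 45 and < 59.5 → Pass

Pass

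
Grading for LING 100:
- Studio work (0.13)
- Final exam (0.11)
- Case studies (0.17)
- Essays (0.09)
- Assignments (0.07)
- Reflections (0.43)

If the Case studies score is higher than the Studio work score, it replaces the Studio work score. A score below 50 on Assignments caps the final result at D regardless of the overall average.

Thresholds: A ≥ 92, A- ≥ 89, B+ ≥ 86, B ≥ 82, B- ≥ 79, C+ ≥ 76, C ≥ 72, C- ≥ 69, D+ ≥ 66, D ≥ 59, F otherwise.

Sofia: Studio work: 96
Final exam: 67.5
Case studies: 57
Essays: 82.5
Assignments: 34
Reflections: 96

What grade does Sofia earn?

Case studies (57) ≤ Studio work (96), so Studio work stays at 96.
Assignments score 34 < 50: minimum not met.
Weighted total:
  Studio work 96 × 0.13 = 12.48
  Final exam 67.5 × 0.11 = 7.425
  Case studies 57 × 0.17 = 9.69
  Essays 82.5 × 0.09 = 7.425
  Assignments 34 × 0.07 = 2.38
  Reflections 96 × 0.43 = 41.28
Sum = 80.68
80.68 would be B-; cap at D applies → D.

D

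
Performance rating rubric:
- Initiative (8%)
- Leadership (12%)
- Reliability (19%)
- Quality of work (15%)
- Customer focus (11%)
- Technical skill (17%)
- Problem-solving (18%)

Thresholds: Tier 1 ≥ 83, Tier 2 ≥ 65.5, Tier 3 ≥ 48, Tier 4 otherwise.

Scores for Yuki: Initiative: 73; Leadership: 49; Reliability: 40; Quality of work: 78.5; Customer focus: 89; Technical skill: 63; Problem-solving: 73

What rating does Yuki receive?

Tier 3

Weighted total:
  Initiative 73 × 0.08 = 5.84
  Leadership 49 × 0.12 = 5.88
  Reliability 40 × 0.19 = 7.6
  Quality of work 78.5 × 0.15 = 11.775
  Customer focus 89 × 0.11 = 9.79
  Technical skill 63 × 0.17 = 10.71
  Problem-solving 73 × 0.18 = 13.14
Sum = 64.735
64.735 is ≥ 48 and < 65.5 → Tier 3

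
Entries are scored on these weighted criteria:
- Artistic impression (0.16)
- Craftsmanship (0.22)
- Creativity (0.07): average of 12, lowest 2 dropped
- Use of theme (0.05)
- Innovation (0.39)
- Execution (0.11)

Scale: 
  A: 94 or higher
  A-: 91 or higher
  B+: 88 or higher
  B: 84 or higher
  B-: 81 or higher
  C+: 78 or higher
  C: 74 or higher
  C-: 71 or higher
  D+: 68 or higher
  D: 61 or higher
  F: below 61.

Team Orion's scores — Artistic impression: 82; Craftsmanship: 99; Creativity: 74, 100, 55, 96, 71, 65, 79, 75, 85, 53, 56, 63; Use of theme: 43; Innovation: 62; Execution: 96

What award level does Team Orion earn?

C

Creativity: drop 53, 55 → average of remaining 10 = 764/10 = 76.4
Weighted total:
  Artistic impression 82 × 0.16 = 13.12
  Craftsmanship 99 × 0.22 = 21.78
  Creativity 76.4 × 0.07 = 5.348
  Use of theme 43 × 0.05 = 2.15
  Innovation 62 × 0.39 = 24.18
  Execution 96 × 0.11 = 10.56
Sum = 77.138
77.138 is ≥ 74 and < 78 → C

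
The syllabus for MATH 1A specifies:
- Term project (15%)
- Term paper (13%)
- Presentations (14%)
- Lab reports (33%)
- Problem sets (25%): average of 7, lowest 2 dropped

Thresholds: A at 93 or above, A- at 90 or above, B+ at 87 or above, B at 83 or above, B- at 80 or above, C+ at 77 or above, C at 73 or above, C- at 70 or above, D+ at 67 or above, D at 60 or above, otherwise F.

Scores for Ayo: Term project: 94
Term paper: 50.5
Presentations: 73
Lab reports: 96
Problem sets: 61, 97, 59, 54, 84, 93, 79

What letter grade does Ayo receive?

B

Problem sets: drop 54, 59 → average of remaining 5 = 414/5 = 82.8
Weighted total:
  Term project 94 × 0.15 = 14.1
  Term paper 50.5 × 0.13 = 6.565
  Presentations 73 × 0.14 = 10.22
  Lab reports 96 × 0.33 = 31.68
  Problem sets 82.8 × 0.25 = 20.7
Sum = 83.265
83.265 is ≥ 83 and < 87 → B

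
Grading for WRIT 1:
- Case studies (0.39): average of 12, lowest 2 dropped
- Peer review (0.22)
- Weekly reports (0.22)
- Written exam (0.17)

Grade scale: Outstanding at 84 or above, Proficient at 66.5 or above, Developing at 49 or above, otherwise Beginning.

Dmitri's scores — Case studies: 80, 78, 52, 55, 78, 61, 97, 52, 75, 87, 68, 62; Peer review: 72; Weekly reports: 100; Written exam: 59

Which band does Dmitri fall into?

Case studies: drop 52, 52 → average of remaining 10 = 741/10 = 74.1
Weighted total:
  Case studies 74.1 × 0.39 = 28.899
  Peer review 72 × 0.22 = 15.84
  Weekly reports 100 × 0.22 = 22
  Written exam 59 × 0.17 = 10.03
Sum = 76.769
76.769 is ≥ 66.5 and < 84 → Proficient

Proficient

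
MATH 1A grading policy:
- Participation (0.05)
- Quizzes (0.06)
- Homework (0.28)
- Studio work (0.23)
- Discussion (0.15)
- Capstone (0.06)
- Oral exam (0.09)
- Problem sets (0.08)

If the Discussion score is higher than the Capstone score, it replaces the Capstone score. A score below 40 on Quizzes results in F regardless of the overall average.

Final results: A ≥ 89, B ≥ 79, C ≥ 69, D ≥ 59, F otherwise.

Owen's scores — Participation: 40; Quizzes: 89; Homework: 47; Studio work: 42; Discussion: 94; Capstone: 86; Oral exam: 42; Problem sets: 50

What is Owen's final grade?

F

Discussion (94) > Capstone (86), so Capstone counts as 94.
Quizzes score 89 ≥ 40: minimum met.
Weighted total:
  Participation 40 × 0.05 = 2
  Quizzes 89 × 0.06 = 5.34
  Homework 47 × 0.28 = 13.16
  Studio work 42 × 0.23 = 9.66
  Discussion 94 × 0.15 = 14.1
  Capstone 94 × 0.06 = 5.64
  Oral exam 42 × 0.09 = 3.78
  Problem sets 50 × 0.08 = 4
Sum = 57.68
57.68 < 59 → F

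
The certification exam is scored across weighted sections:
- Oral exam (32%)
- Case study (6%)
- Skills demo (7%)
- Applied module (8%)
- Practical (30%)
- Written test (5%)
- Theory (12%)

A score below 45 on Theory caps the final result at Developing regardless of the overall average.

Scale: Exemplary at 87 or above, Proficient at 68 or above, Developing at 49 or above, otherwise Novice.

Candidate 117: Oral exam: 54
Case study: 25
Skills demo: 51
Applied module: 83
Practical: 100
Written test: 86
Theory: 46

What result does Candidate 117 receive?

Theory score 46 ≥ 45: minimum met.
Weighted total:
  Oral exam 54 × 0.32 = 17.28
  Case study 25 × 0.06 = 1.5
  Skills demo 51 × 0.07 = 3.57
  Applied module 83 × 0.08 = 6.64
  Practical 100 × 0.3 = 30
  Written test 86 × 0.05 = 4.3
  Theory 46 × 0.12 = 5.52
Sum = 68.81
68.81 is ≥ 68 and < 87 → Proficient

Proficient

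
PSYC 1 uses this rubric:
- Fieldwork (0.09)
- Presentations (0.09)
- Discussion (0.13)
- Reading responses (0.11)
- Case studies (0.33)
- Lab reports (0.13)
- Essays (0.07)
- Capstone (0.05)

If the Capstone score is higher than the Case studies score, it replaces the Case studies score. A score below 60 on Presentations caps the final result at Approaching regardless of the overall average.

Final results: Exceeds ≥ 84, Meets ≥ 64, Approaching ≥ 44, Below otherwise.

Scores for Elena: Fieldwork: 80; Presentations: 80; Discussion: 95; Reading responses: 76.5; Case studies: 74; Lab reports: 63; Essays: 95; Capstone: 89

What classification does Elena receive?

Capstone (89) > Case studies (74), so Case studies counts as 89.
Presentations score 80 ≥ 60: minimum met.
Weighted total:
  Fieldwork 80 × 0.09 = 7.2
  Presentations 80 × 0.09 = 7.2
  Discussion 95 × 0.13 = 12.35
  Reading responses 76.5 × 0.11 = 8.415
  Case studies 89 × 0.33 = 29.37
  Lab reports 63 × 0.13 = 8.19
  Essays 95 × 0.07 = 6.65
  Capstone 89 × 0.05 = 4.45
Sum = 83.825
83.825 is ≥ 64 and < 84 → Meets

Meets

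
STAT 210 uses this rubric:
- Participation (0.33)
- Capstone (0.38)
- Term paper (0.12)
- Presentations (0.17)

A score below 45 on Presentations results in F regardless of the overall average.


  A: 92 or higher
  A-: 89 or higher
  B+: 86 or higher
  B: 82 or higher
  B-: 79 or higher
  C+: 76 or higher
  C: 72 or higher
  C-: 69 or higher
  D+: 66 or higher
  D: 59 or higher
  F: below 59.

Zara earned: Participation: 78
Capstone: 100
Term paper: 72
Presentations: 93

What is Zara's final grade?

Presentations score 93 ≥ 45: minimum met.
Weighted total:
  Participation 78 × 0.33 = 25.74
  Capstone 100 × 0.38 = 38
  Term paper 72 × 0.12 = 8.64
  Presentations 93 × 0.17 = 15.81
Sum = 88.19
88.19 is ≥ 86 and < 89 → B+

B+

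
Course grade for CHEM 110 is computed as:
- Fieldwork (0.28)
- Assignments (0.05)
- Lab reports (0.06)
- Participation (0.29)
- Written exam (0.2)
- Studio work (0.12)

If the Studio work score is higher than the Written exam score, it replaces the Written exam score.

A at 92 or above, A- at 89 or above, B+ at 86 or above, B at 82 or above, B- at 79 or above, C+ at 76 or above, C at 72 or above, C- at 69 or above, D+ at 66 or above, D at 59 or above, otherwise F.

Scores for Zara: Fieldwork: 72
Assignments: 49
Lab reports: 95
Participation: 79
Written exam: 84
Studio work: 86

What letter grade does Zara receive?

C+

Studio work (86) > Written exam (84), so Written exam counts as 86.
Weighted total:
  Fieldwork 72 × 0.28 = 20.16
  Assignments 49 × 0.05 = 2.45
  Lab reports 95 × 0.06 = 5.7
  Participation 79 × 0.29 = 22.91
  Written exam 86 × 0.2 = 17.2
  Studio work 86 × 0.12 = 10.32
Sum = 78.74
78.74 is ≥ 76 and < 79 → C+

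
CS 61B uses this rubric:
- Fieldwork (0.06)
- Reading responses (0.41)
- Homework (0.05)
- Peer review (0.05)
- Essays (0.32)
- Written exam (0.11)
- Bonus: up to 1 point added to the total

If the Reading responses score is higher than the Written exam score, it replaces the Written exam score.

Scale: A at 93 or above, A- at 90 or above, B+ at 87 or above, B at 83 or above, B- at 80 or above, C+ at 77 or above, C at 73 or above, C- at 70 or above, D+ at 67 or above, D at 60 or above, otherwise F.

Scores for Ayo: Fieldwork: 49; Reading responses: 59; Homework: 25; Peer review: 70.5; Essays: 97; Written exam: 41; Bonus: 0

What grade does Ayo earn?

D+

Reading responses (59) > Written exam (41), so Written exam counts as 59.
Weighted total:
  Fieldwork 49 × 0.06 = 2.94
  Reading responses 59 × 0.41 = 24.19
  Homework 25 × 0.05 = 1.25
  Peer review 70.5 × 0.05 = 3.525
  Essays 97 × 0.32 = 31.04
  Written exam 59 × 0.11 = 6.49
Sum = 69.435
Bonus: 69.435 + 0 = 69.435
69.435 is ≥ 67 and < 70 → D+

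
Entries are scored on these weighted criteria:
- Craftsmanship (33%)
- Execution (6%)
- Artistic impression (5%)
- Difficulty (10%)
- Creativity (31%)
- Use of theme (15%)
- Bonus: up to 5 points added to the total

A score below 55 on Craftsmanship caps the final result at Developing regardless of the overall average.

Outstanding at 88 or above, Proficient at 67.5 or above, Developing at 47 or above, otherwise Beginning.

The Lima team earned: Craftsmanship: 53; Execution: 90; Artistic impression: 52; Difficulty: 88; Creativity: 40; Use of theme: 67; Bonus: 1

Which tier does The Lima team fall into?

Craftsmanship score 53 < 55: minimum not met.
Weighted total:
  Craftsmanship 53 × 0.33 = 17.49
  Execution 90 × 0.06 = 5.4
  Artistic impression 52 × 0.05 = 2.6
  Difficulty 88 × 0.1 = 8.8
  Creativity 40 × 0.31 = 12.4
  Use of theme 67 × 0.15 = 10.05
Sum = 56.74
Bonus: 56.74 + 1 = 57.74
57.74 would be Developing; cap at Developing applies → Developing.

Developing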